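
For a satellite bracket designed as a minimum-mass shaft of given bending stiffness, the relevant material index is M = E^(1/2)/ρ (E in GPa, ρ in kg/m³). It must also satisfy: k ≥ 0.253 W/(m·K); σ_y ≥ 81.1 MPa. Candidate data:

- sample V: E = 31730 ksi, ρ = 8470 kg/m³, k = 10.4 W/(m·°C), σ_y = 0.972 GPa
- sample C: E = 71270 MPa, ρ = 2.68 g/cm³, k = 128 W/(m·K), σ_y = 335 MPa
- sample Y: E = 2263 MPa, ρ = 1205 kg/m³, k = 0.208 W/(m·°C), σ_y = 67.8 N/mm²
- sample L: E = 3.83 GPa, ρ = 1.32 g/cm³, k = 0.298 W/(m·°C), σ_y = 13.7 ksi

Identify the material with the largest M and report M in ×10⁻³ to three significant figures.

sample C, M = 3.15×10⁻³

Screen on constraints: k ≥ 0.253 W/(m·K); σ_y ≥ 81.1 MPa. Survivors: sample V, sample C, sample L.
Normalizing units and computing the index:
  sample V: E = 218.8 GPa, ρ = 8470 kg/m³
  sample C: E = 71.27 GPa, ρ = 2680 kg/m³
  sample L: E = 3.830 GPa, ρ = 1320 kg/m³
  sample C: M = 3.15×10⁻³
  sample V: M = 1.75×10⁻³
  sample L: M = 1.48×10⁻³
Sample C has the largest M.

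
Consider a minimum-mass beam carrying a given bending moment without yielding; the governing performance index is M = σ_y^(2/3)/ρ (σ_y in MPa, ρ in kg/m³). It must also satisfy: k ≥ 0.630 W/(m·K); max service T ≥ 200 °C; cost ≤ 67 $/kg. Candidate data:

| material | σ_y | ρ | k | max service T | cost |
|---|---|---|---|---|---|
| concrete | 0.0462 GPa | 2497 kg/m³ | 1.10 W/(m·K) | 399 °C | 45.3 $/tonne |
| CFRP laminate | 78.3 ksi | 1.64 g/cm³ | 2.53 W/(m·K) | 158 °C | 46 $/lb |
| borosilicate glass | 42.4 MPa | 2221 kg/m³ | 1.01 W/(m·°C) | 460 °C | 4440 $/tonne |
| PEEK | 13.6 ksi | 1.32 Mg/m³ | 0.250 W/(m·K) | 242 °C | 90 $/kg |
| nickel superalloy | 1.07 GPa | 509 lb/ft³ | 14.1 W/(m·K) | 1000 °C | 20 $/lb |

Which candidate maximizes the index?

Screen on constraints: k ≥ 0.630 W/(m·K); max service T ≥ 200 °C; cost ≤ 67 $/kg. Survivors: concrete, borosilicate glass, nickel superalloy.
Putting every candidate on a common basis:
  concrete: σ_y = 46.20 MPa, ρ = 2497 kg/m³
  borosilicate glass: σ_y = 42.40 MPa, ρ = 2221 kg/m³
  nickel superalloy: σ_y = 1070 MPa, ρ = 8153 kg/m³
  nickel superalloy: M = 12.8×10⁻³
  borosilicate glass: M = 5.47×10⁻³
  concrete: M = 5.16×10⁻³
The maximum is for nickel superalloy.

nickel superalloy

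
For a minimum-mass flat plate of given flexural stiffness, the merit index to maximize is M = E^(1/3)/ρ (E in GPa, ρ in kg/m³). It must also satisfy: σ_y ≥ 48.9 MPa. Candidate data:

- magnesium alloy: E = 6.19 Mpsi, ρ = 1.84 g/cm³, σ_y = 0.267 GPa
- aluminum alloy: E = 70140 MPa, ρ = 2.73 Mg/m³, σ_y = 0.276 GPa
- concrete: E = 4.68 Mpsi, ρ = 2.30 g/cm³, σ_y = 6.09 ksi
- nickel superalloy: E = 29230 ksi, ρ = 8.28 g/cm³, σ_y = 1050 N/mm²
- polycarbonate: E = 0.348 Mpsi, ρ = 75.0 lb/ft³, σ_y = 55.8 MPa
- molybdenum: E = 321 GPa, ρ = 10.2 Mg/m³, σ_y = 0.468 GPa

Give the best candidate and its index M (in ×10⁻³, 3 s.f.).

magnesium alloy, M = 1.90×10⁻³

Screen on constraints: σ_y ≥ 48.9 MPa. Survivors: magnesium alloy, aluminum alloy, nickel superalloy, polycarbonate, molybdenum.
In SI units:
  magnesium alloy: E = 42.68 GPa, ρ = 1840 kg/m³
  aluminum alloy: E = 70.14 GPa, ρ = 2730 kg/m³
  nickel superalloy: E = 201.5 GPa, ρ = 8280 kg/m³
  polycarbonate: E = 2.399 GPa, ρ = 1201 kg/m³
  molybdenum: E = 321.0 GPa, ρ = 10200 kg/m³
  magnesium alloy: M = 1.90×10⁻³
  aluminum alloy: M = 1.51×10⁻³
  polycarbonate: M = 1.11×10⁻³
  nickel superalloy: M = 0.708×10⁻³
  molybdenum: M = 0.671×10⁻³
Magnesium alloy has the largest M.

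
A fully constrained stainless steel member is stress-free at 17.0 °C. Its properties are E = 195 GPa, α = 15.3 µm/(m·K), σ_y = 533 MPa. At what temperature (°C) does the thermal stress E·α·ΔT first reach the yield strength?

196 °C

E·α·ΔT = 533.0 MPa ⇒ ΔT = 533.0 / (195.0×10³ × 15.3×10⁻⁶) = 178.6 K.
T = 17.0 + 178.6 = 195.6 °C.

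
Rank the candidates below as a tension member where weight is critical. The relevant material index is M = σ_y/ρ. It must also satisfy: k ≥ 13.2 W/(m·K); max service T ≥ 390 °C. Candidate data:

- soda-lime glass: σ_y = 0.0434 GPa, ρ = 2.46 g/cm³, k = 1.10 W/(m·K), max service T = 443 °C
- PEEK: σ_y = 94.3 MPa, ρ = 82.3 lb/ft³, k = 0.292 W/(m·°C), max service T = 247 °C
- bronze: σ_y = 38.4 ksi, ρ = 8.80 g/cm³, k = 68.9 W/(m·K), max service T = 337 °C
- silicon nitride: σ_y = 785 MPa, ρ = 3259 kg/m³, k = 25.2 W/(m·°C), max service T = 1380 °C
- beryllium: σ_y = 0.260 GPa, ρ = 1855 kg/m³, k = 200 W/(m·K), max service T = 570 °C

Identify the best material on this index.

silicon nitride

Screen on constraints: k ≥ 13.2 W/(m·K); max service T ≥ 390 °C. Survivors: silicon nitride, beryllium.
Convert each candidate to consistent units, then evaluate M:
  silicon nitride: σ_y = 785.0 MPa, ρ = 3259 kg/m³
  beryllium: σ_y = 260.0 MPa, ρ = 1855 kg/m³
  silicon nitride: M = 241 kN·m/kg
  beryllium: M = 140 kN·m/kg
Silicon nitride ranks first.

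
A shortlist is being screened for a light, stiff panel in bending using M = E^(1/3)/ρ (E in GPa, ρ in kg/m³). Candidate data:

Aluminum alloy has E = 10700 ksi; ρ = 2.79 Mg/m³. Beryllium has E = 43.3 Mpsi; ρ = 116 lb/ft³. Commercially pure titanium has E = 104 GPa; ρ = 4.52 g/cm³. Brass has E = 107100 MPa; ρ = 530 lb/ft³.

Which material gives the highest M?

beryllium

Normalizing units and computing the index:
  aluminum alloy: E = 73.77 GPa, ρ = 2790 kg/m³
  beryllium: E = 298.5 GPa, ρ = 1858 kg/m³
  commercially pure titanium: E = 104.0 GPa, ρ = 4520 kg/m³
  brass: E = 107.1 GPa, ρ = 8490 kg/m³
  beryllium: M = 3.60×10⁻³
  aluminum alloy: M = 1.50×10⁻³
  commercially pure titanium: M = 1.04×10⁻³
  brass: M = 0.559×10⁻³
Highest index: beryllium.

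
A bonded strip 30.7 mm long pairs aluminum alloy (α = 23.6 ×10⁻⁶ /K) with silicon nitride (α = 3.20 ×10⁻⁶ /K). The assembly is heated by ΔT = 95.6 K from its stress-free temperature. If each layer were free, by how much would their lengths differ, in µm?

59.9 µm

Δα = |23.6 − 3.20|×10⁻⁶/K = 20.4×10⁻⁶/K.
ΔL_mismatch = Δα·L·ΔT = 20.4×10⁻⁶ × 30.7 mm × 95.6 K = 59.9 µm.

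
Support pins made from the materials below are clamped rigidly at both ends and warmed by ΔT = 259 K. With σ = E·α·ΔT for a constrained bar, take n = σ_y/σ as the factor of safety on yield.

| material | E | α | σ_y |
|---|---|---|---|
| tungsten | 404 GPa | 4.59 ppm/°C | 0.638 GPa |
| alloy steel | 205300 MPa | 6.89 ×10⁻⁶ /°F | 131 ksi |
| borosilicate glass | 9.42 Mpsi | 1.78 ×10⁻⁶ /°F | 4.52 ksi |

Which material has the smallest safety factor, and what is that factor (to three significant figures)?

borosilicate glass, n = 0.578

Converting E to GPa, α to ×10⁻⁶/K, σ_y to MPa, then σ and n for each:
  tungsten: E = 404.0, α = 4.59, σ_y = 638.0 → σ = 480 MPa, n = 1.33
  alloy steel: E = 205.3, α = 12.4, σ_y = 903.2 → σ = 659 MPa, n = 1.37
  borosilicate glass: E = 64.95, α = 3.20, σ_y = 31.16 → σ = 53.9 MPa, n = 0.578
Smallest n: borosilicate glass with n = 0.578.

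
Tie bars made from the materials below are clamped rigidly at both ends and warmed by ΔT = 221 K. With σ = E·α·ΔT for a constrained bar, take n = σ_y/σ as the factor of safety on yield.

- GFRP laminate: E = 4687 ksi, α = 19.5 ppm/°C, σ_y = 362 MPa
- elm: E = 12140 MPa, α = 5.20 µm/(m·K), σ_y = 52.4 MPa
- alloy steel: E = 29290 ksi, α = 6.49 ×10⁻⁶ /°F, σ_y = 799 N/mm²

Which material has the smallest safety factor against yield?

In consistent units (E in GPa, α in ×10⁻⁶/K, σ_y in MPa):
  GFRP laminate: E = 32.32, α = 19.5, σ_y = 362.0 → σ = 139 MPa, n = 2.60
  elm: E = 12.14, α = 5.20, σ_y = 52.40 → σ = 14.0 MPa, n = 3.76
  alloy steel: E = 201.9, α = 11.7, σ_y = 799.0 → σ = 521 MPa, n = 1.53
The minimum is alloy steel at n = 1.53.

alloy steel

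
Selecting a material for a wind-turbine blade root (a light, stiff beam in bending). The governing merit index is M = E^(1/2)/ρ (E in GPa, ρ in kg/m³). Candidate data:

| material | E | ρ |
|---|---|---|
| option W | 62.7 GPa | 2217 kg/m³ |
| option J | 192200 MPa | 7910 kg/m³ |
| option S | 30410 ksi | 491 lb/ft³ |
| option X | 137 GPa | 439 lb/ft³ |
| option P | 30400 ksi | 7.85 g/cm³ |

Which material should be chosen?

Normalizing units and computing the index:
  option W: E = 62.70 GPa, ρ = 2217 kg/m³
  option J: E = 192.2 GPa, ρ = 7910 kg/m³
  option S: E = 209.7 GPa, ρ = 7865 kg/m³
  option X: E = 137.0 GPa, ρ = 7032 kg/m³
  option P: E = 209.6 GPa, ρ = 7850 kg/m³
  option W: M = 3.57×10⁻³
  option P: M = 1.84×10⁻³
  option S: M = 1.84×10⁻³
  option J: M = 1.75×10⁻³
  option X: M = 1.66×10⁻³
Highest index: option W.

option W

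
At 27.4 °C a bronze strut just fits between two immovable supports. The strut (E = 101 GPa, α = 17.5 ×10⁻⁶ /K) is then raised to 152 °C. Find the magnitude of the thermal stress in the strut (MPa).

220 MPa

ΔT = 124.6 K. Constrained thermal stress σ = E·α·ΔT = 101.0×10³ MPa × 17.5×10⁻⁶ × 124.6 = 220 MPa (compressive).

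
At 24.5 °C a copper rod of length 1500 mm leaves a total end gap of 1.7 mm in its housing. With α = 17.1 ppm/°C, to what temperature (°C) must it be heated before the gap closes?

α·L₀·ΔT = 1.7 mm ⇒ ΔT = 1.7 / (17.1×10⁻⁶ × 1500.0) = 66.28 K.
T = 24.5 + 66.28 = 90.78 °C.

90.8 °C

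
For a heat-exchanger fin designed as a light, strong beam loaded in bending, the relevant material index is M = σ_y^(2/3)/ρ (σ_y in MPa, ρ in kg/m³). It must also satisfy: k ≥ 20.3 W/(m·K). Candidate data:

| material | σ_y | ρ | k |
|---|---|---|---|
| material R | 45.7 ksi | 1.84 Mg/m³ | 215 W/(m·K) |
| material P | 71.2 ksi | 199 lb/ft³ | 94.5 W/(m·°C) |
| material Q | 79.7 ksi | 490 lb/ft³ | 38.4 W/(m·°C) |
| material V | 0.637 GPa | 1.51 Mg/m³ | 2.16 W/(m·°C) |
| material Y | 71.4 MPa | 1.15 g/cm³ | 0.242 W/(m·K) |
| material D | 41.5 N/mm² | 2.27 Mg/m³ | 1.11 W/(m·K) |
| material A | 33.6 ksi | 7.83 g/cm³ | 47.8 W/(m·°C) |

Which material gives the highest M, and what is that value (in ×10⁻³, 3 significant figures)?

material R, M = 25.2×10⁻³

Screen on constraints: k ≥ 20.3 W/(m·K). Survivors: material R, material P, material Q, material A.
Normalizing units and computing the index:
  material R: σ_y = 315.1 MPa, ρ = 1840 kg/m³
  material P: σ_y = 490.9 MPa, ρ = 3188 kg/m³
  material Q: σ_y = 549.5 MPa, ρ = 7849 kg/m³
  material A: σ_y = 231.7 MPa, ρ = 7830 kg/m³
  material R: M = 25.2×10⁻³
  material P: M = 19.5×10⁻³
  material Q: M = 8.55×10⁻³
  material A: M = 4.82×10⁻³
Highest index: material R.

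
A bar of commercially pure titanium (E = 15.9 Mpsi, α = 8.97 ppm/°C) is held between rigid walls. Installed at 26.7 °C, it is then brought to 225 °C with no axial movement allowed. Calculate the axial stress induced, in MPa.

E = 15.9 Mpsi = 109.6 GPa.
ΔT = 198.3 K. Constrained thermal stress σ = E·α·ΔT = 109.6×10³ MPa × 8.97×10⁻⁶ × 198.3 = 195 MPa (compressive).

195 MPa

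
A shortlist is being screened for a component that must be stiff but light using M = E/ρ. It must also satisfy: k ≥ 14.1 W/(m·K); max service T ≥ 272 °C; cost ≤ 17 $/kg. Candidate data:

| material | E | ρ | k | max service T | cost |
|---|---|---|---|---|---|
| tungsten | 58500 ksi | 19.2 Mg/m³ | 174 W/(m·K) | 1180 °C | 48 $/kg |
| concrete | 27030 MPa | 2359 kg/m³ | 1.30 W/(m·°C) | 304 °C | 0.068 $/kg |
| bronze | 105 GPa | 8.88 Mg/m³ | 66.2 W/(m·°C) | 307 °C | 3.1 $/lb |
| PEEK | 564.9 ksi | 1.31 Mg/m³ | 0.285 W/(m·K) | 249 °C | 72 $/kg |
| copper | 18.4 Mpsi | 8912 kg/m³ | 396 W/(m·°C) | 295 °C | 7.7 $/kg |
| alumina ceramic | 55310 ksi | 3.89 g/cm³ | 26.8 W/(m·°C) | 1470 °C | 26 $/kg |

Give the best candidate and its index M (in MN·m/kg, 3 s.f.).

copper, M = 14.2 MN·m/kg

Screen on constraints: k ≥ 14.1 W/(m·K); max service T ≥ 272 °C; cost ≤ 17 $/kg. Survivors: bronze, copper.
After converting to SI:
  bronze: E = 105.0 GPa, ρ = 8880 kg/m³
  copper: E = 126.9 GPa, ρ = 8912 kg/m³
  copper: M = 14.2 MN·m/kg
  bronze: M = 11.8 MN·m/kg
Copper has the largest M.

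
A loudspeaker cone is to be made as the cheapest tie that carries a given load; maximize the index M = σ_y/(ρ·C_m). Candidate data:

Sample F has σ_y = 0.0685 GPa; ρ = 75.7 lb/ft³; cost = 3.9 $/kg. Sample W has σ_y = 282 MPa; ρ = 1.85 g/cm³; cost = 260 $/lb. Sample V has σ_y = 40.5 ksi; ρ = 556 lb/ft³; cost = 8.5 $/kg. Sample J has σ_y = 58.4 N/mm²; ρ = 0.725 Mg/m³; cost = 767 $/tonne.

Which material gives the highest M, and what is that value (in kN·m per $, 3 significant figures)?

Convert each candidate to consistent units, then evaluate M:
  sample F: σ_y = 68.50 MPa, ρ = 1213 kg/m³, cost = 3.900 $/kg
  sample W: σ_y = 282.0 MPa, ρ = 1850 kg/m³, cost = 573.2 $/kg
  sample V: σ_y = 279.2 MPa, ρ = 8906 kg/m³, cost = 8.500 $/kg
  sample J: σ_y = 58.40 MPa, ρ = 725.0 kg/m³, cost = 0.7670 $/kg
  sample J: M = 105 kN·m per $
  sample F: M = 14.5 kN·m per $
  sample V: M = 3.69 kN·m per $
  sample W: M = 0.266 kN·m per $
The maximum is for sample J.

sample J, M = 105 kN·m per $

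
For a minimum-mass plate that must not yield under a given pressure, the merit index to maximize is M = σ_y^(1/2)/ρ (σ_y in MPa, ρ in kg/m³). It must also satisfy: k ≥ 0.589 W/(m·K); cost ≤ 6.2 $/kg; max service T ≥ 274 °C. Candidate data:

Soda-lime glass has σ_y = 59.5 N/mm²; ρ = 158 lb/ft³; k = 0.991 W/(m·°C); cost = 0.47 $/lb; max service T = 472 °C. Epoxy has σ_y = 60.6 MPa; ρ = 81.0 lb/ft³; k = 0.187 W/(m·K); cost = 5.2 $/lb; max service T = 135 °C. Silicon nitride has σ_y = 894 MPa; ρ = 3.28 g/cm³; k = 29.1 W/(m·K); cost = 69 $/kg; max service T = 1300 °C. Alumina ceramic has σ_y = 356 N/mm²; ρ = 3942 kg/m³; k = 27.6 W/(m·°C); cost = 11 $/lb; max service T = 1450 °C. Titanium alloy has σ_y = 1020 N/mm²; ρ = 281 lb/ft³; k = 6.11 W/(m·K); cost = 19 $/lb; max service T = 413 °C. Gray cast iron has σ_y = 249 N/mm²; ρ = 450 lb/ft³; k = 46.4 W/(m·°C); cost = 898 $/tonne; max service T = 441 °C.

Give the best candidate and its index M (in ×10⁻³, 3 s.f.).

Screen on constraints: k ≥ 0.589 W/(m·K); cost ≤ 6.2 $/kg; max service T ≥ 274 °C. Survivors: soda-lime glass, gray cast iron.
In SI units:
  soda-lime glass: σ_y = 59.50 MPa, ρ = 2531 kg/m³
  gray cast iron: σ_y = 249.0 MPa, ρ = 7208 kg/m³
  soda-lime glass: M = 3.05×10⁻³
  gray cast iron: M = 2.19×10⁻³
The maximum is for soda-lime glass.

soda-lime glass, M = 3.05×10⁻³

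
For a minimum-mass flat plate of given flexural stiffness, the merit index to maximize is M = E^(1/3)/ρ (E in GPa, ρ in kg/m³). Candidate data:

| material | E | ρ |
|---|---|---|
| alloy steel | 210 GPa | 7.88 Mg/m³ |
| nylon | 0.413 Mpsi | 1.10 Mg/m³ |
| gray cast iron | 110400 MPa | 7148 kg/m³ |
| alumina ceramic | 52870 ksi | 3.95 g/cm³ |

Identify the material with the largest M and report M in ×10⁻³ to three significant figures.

alumina ceramic, M = 1.81×10⁻³

Putting every candidate on a common basis:
  alloy steel: E = 210.0 GPa, ρ = 7880 kg/m³
  nylon: E = 2.848 GPa, ρ = 1100 kg/m³
  gray cast iron: E = 110.4 GPa, ρ = 7148 kg/m³
  alumina ceramic: E = 364.5 GPa, ρ = 3950 kg/m³
  alumina ceramic: M = 1.81×10⁻³
  nylon: M = 1.29×10⁻³
  alloy steel: M = 0.754×10⁻³
  gray cast iron: M = 0.671×10⁻³
Alumina ceramic has the largest M.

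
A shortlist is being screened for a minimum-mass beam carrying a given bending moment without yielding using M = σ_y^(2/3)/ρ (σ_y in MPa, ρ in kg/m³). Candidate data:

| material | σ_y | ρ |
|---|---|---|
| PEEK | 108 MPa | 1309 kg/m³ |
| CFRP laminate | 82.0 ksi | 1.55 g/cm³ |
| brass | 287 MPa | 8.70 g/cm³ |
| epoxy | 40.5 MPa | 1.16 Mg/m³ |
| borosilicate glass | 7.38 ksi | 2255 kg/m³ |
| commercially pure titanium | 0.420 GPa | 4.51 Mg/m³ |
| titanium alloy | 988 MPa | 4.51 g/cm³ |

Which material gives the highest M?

CFRP laminate

Convert each candidate to consistent units, then evaluate M:
  PEEK: σ_y = 108.0 MPa, ρ = 1309 kg/m³
  CFRP laminate: σ_y = 565.4 MPa, ρ = 1550 kg/m³
  brass: σ_y = 287.0 MPa, ρ = 8700 kg/m³
  epoxy: σ_y = 40.50 MPa, ρ = 1160 kg/m³
  borosilicate glass: σ_y = 50.88 MPa, ρ = 2255 kg/m³
  commercially pure titanium: σ_y = 420.0 MPa, ρ = 4510 kg/m³
  titanium alloy: σ_y = 988.0 MPa, ρ = 4510 kg/m³
  CFRP laminate: M = 44.1×10⁻³
  titanium alloy: M = 22.0×10⁻³
  PEEK: M = 17.3×10⁻³
  commercially pure titanium: M = 12.4×10⁻³
  epoxy: M = 10.2×10⁻³
  borosilicate glass: M = 6.09×10⁻³
  brass: M = 5.00×10⁻³
CFRP laminate ranks first.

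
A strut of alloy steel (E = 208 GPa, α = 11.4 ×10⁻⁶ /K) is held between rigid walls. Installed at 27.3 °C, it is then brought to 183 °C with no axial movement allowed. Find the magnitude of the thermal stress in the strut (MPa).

ΔT = 155.7 K. Constrained thermal stress σ = E·α·ΔT = 208.0×10³ MPa × 11.4×10⁻⁶ × 155.7 = 369 MPa (compressive).

369 MPa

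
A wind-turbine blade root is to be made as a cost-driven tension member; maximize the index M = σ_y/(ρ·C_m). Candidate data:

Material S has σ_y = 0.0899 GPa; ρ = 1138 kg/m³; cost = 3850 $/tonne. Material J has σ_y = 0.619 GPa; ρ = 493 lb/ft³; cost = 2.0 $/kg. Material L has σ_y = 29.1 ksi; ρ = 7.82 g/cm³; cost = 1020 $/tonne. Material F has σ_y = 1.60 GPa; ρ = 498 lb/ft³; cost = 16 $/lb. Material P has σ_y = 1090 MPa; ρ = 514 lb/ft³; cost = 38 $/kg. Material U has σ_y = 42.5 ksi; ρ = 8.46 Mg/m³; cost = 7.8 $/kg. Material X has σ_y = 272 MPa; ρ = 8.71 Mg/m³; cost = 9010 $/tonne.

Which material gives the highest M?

material J

In SI units:
  material S: σ_y = 89.90 MPa, ρ = 1138 kg/m³, cost = 3.850 $/kg
  material J: σ_y = 619.0 MPa, ρ = 7897 kg/m³, cost = 2.000 $/kg
  material L: σ_y = 200.6 MPa, ρ = 7820 kg/m³, cost = 1.020 $/kg
  material F: σ_y = 1600 MPa, ρ = 7977 kg/m³, cost = 35.27 $/kg
  material P: σ_y = 1090 MPa, ρ = 8233 kg/m³, cost = 38.00 $/kg
  material U: σ_y = 293.0 MPa, ρ = 8460 kg/m³, cost = 7.800 $/kg
  material X: σ_y = 272.0 MPa, ρ = 8710 kg/m³, cost = 9.010 $/kg
  material J: M = 39.2 kN·m per $
  material L: M = 25.2 kN·m per $
  material S: M = 20.5 kN·m per $
  material F: M = 5.69 kN·m per $
  material U: M = 4.44 kN·m per $
  material P: M = 3.48 kN·m per $
  material X: M = 3.47 kN·m per $
Material J has the largest M.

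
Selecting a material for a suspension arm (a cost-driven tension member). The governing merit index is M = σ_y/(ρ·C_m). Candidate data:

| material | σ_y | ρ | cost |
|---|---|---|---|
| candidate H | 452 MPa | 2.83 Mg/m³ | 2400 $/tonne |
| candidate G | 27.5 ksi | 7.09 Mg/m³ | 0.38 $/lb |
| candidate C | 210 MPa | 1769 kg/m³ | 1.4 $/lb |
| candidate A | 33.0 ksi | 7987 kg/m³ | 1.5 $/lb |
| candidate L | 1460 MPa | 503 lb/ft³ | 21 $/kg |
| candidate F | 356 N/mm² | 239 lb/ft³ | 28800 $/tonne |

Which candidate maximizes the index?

candidate H

Putting every candidate on a common basis:
  candidate H: σ_y = 452.0 MPa, ρ = 2830 kg/m³, cost = 2.400 $/kg
  candidate G: σ_y = 189.6 MPa, ρ = 7090 kg/m³, cost = 0.8377 $/kg
  candidate C: σ_y = 210.0 MPa, ρ = 1769 kg/m³, cost = 3.086 $/kg
  candidate A: σ_y = 227.5 MPa, ρ = 7987 kg/m³, cost = 3.307 $/kg
  candidate L: σ_y = 1460 MPa, ρ = 8057 kg/m³, cost = 21.00 $/kg
  candidate F: σ_y = 356.0 MPa, ρ = 3828 kg/m³, cost = 28.80 $/kg
  candidate H: M = 66.5 kN·m per $
  candidate C: M = 38.5 kN·m per $
  candidate G: M = 31.9 kN·m per $
  candidate L: M = 8.63 kN·m per $
  candidate A: M = 8.61 kN·m per $
  candidate F: M = 3.23 kN·m per $
The maximum is for candidate H.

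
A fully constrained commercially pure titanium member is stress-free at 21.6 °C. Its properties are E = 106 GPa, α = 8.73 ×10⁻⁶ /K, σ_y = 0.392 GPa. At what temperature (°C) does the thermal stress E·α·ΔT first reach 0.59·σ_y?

σ_y = 0.392 GPa = 392.0 MPa.
E·α·ΔT = 231.3 MPa ⇒ ΔT = 231.3 / (106.0×10³ × 8.73×10⁻⁶) = 249.9 K.
T = 21.6 + 249.9 = 271.5 °C.

272 °C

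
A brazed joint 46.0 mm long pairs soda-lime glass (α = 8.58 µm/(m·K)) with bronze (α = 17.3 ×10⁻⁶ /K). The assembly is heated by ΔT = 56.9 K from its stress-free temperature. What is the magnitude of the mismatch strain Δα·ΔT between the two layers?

4.96×10⁻⁴

Δα = |8.58 − 17.3|×10⁻⁶/K = 8.72×10⁻⁶/K.
Mismatch strain = Δα·ΔT = 8.72×10⁻⁶ × 56.9 = 4.96×10⁻⁴.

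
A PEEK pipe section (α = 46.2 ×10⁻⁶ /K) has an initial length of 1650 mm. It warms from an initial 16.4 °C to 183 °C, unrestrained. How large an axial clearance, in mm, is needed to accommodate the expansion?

ΔT = 183 − 16.4 = 166.6 K.
ΔL = α·L₀·ΔT = 46.2×10⁻⁶ × 1650 mm × 166.6 K = 12.7 mm.

12.7 mm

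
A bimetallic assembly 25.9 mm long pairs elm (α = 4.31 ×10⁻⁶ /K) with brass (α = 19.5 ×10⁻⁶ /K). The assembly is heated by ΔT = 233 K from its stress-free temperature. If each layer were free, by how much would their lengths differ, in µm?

91.7 µm

Δα = |4.31 − 19.5|×10⁻⁶/K = 15.2×10⁻⁶/K.
ΔL_mismatch = Δα·L·ΔT = 15.2×10⁻⁶ × 25.9 mm × 233.0 K = 91.7 µm.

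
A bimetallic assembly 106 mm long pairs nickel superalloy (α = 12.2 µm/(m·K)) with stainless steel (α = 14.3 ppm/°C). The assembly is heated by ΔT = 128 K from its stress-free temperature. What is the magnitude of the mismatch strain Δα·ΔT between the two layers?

Δα = |12.2 − 14.3|×10⁻⁶/K = 2.10×10⁻⁶/K.
Mismatch strain = Δα·ΔT = 2.10×10⁻⁶ × 128.0 = 2.69×10⁻⁴.

2.69×10⁻⁴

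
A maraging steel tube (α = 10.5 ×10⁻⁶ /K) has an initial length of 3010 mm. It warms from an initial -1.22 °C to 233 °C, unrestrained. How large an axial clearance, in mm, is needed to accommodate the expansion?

7.40 mm

ΔT = 233 − (-1.22) = 234.2 K.
ΔL = α·L₀·ΔT = 10.5×10⁻⁶ × 3010 mm × 234.2 K = 7.40 mm.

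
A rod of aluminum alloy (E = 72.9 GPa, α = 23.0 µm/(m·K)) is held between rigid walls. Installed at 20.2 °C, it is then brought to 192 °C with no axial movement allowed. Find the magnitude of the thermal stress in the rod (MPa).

288 MPa

ΔT = 171.8 K. Constrained thermal stress σ = E·α·ΔT = 72.90×10³ MPa × 23.0×10⁻⁶ × 171.8 = 288 MPa (compressive).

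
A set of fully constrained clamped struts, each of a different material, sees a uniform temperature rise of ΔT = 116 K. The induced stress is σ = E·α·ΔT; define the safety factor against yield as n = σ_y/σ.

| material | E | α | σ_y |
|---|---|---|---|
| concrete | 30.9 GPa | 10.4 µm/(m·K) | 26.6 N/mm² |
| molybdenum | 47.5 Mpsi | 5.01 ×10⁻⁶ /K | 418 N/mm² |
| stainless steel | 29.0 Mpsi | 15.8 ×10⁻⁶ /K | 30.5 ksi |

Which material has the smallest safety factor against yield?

Per material, after unit conversion:
  concrete: E = 30.90, α = 10.4, σ_y = 26.60 → σ = 37.3 MPa, n = 0.714
  molybdenum: E = 327.5, α = 5.01, σ_y = 418.0 → σ = 190 MPa, n = 2.20
  stainless steel: E = 199.9, α = 15.8, σ_y = 210.3 → σ = 366 MPa, n = 0.574
The minimum is stainless steel at n = 0.574.

stainless steel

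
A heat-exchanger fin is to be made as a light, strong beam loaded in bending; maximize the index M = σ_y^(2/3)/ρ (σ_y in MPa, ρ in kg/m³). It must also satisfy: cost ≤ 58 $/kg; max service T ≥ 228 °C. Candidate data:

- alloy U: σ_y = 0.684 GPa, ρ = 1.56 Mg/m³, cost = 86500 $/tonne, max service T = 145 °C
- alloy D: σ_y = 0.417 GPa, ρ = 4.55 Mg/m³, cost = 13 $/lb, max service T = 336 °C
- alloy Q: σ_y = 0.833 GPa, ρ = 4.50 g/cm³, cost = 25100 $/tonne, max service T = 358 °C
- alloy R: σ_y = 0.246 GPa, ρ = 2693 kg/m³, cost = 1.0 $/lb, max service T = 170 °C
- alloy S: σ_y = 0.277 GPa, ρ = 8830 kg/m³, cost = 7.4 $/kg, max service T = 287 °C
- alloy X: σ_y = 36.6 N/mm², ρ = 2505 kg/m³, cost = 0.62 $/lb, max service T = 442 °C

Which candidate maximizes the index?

alloy Q

Screen on constraints: cost ≤ 58 $/kg; max service T ≥ 228 °C. Survivors: alloy D, alloy Q, alloy S, alloy X.
After converting to SI:
  alloy D: σ_y = 417.0 MPa, ρ = 4550 kg/m³
  alloy Q: σ_y = 833.0 MPa, ρ = 4500 kg/m³
  alloy S: σ_y = 277.0 MPa, ρ = 8830 kg/m³
  alloy X: σ_y = 36.60 MPa, ρ = 2505 kg/m³
  alloy Q: M = 19.7×10⁻³
  alloy D: M = 12.3×10⁻³
  alloy S: M = 4.81×10⁻³
  alloy X: M = 4.40×10⁻³
Alloy Q has the largest M.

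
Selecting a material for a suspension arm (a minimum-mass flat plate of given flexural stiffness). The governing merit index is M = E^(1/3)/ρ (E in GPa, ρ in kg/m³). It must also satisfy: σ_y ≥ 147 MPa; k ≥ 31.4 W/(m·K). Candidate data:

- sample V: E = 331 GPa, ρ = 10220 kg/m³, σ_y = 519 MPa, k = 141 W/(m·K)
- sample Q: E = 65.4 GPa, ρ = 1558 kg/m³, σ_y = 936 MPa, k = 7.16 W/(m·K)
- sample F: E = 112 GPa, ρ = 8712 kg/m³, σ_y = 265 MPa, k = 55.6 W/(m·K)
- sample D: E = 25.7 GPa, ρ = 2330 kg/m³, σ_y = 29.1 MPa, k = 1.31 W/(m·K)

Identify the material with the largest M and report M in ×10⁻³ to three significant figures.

Screen on constraints: σ_y ≥ 147 MPa; k ≥ 31.4 W/(m·K). Survivors: sample V, sample F.
Per-candidate index values:
  sample V: M = 0.677×10⁻³
  sample F: M = 0.553×10⁻³
Sample V ranks first.

sample V, M = 0.677×10⁻³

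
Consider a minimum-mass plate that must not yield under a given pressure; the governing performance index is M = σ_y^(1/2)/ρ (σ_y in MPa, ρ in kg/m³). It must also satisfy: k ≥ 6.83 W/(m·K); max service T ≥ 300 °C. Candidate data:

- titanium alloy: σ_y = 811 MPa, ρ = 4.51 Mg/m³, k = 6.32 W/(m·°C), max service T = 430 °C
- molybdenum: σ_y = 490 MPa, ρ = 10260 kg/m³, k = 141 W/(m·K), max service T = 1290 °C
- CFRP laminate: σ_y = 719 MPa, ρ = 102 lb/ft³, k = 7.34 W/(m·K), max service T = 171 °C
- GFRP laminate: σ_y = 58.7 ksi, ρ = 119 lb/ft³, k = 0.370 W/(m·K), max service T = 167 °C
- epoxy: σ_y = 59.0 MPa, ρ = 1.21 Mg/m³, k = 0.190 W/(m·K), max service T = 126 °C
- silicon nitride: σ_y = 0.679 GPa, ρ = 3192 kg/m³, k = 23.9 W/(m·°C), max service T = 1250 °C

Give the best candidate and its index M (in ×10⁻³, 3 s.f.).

silicon nitride, M = 8.16×10⁻³

Screen on constraints: k ≥ 6.83 W/(m·K); max service T ≥ 300 °C. Survivors: molybdenum, silicon nitride.
In SI units:
  molybdenum: σ_y = 490.0 MPa, ρ = 10260 kg/m³
  silicon nitride: σ_y = 679.0 MPa, ρ = 3192 kg/m³
  silicon nitride: M = 8.16×10⁻³
  molybdenum: M = 2.16×10⁻³
Highest index: silicon nitride.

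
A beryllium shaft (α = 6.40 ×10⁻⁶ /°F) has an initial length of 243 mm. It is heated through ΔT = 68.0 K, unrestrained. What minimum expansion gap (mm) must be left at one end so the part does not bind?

Convert α: 6.40×10⁻⁶/°F × (9/5) = 11.5×10⁻⁶/K.
ΔL = α·L₀·ΔT = 11.5×10⁻⁶ × 243 mm × 68.00 K = 0.190 mm.

0.190 mm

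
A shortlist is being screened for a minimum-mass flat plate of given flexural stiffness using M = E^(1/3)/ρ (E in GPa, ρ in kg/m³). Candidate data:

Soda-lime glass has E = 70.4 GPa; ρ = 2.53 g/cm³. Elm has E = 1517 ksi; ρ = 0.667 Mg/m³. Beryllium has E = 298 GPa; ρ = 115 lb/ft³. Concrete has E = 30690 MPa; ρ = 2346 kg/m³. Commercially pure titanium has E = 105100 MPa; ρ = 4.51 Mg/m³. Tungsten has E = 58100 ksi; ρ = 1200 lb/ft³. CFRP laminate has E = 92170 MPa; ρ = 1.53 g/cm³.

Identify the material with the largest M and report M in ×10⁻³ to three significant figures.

After converting to SI:
  soda-lime glass: E = 70.40 GPa, ρ = 2530 kg/m³
  elm: E = 10.46 GPa, ρ = 667.0 kg/m³
  beryllium: E = 298.0 GPa, ρ = 1842 kg/m³
  concrete: E = 30.69 GPa, ρ = 2346 kg/m³
  commercially pure titanium: E = 105.1 GPa, ρ = 4510 kg/m³
  tungsten: E = 400.6 GPa, ρ = 19220 kg/m³
  CFRP laminate: E = 92.17 GPa, ρ = 1530 kg/m³
  beryllium: M = 3.63×10⁻³
  elm: M = 3.28×10⁻³
  CFRP laminate: M = 2.95×10⁻³
  soda-lime glass: M = 1.63×10⁻³
  concrete: M = 1.33×10⁻³
  commercially pure titanium: M = 1.05×10⁻³
  tungsten: M = 0.383×10⁻³
Beryllium has the largest M.

beryllium, M = 3.63×10⁻³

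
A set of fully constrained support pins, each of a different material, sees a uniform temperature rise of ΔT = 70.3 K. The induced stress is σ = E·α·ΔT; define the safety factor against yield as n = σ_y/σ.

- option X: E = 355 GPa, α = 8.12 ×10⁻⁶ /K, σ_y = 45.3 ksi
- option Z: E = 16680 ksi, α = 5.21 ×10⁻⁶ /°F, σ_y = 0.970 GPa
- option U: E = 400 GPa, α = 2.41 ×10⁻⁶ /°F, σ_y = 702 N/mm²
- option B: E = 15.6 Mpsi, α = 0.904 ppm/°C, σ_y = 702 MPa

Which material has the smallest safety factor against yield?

option X

With everything in SI (GPa, ×10⁻⁶/K, MPa):
  option X: E = 355.0, α = 8.12, σ_y = 312.3 → σ = 203 MPa, n = 1.54
  option Z: E = 115.0, α = 9.38, σ_y = 970.0 → σ = 75.8 MPa, n = 12.8
  option U: E = 400.0, α = 4.34, σ_y = 702.0 → σ = 122 MPa, n = 5.75
  option B: E = 107.6, α = 0.904, σ_y = 702.0 → σ = 6.84 MPa, n = 103
Smallest n: option X with n = 1.54.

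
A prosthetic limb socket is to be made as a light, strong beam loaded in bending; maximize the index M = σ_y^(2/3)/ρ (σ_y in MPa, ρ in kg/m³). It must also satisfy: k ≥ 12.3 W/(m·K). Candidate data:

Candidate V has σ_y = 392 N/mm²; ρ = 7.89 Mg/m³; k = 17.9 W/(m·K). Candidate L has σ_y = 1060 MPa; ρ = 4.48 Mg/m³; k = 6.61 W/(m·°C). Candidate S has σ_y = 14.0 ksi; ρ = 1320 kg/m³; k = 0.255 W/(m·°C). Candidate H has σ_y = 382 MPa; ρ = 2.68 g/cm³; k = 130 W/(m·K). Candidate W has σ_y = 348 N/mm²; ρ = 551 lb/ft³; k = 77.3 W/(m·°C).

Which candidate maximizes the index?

Screen on constraints: k ≥ 12.3 W/(m·K). Survivors: candidate V, candidate H, candidate W.
Convert each candidate to consistent units, then evaluate M:
  candidate V: σ_y = 392.0 MPa, ρ = 7890 kg/m³
  candidate H: σ_y = 382.0 MPa, ρ = 2680 kg/m³
  candidate W: σ_y = 348.0 MPa, ρ = 8826 kg/m³
  candidate H: M = 19.6×10⁻³
  candidate V: M = 6.79×10⁻³
  candidate W: M = 5.61×10⁻³
Highest index: candidate H.

candidate H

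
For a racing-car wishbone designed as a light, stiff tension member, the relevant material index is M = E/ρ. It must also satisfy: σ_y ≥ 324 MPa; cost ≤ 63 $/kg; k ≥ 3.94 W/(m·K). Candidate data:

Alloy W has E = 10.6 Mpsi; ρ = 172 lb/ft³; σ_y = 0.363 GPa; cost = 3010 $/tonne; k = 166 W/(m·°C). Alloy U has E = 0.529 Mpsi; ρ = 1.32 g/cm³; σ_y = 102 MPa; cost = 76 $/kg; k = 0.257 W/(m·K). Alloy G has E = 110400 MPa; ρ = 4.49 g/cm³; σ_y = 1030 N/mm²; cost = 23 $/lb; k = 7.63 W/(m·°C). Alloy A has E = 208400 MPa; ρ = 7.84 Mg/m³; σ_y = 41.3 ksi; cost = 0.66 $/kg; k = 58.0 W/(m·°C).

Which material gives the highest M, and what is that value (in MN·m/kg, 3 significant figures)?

alloy W, M = 26.5 MN·m/kg

Screen on constraints: σ_y ≥ 324 MPa; cost ≤ 63 $/kg; k ≥ 3.94 W/(m·K). Survivors: alloy W, alloy G.
Putting every candidate on a common basis:
  alloy W: E = 73.08 GPa, ρ = 2755 kg/m³
  alloy G: E = 110.4 GPa, ρ = 4490 kg/m³
  alloy W: M = 26.5 MN·m/kg
  alloy G: M = 24.6 MN·m/kg
Highest index: alloy W.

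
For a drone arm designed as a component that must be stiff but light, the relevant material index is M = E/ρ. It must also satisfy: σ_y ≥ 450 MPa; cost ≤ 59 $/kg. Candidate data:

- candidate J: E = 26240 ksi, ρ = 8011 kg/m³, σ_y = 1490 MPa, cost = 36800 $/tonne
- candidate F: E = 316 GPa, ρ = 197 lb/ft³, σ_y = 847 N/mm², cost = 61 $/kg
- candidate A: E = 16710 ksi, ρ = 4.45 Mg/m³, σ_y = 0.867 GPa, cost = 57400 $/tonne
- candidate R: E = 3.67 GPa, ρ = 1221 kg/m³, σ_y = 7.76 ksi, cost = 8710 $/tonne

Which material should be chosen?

candidate A

Screen on constraints: σ_y ≥ 450 MPa; cost ≤ 59 $/kg. Survivors: candidate J, candidate A.
After converting to SI:
  candidate J: E = 180.9 GPa, ρ = 8011 kg/m³
  candidate A: E = 115.2 GPa, ρ = 4450 kg/m³
  candidate A: M = 25.9 MN·m/kg
  candidate J: M = 22.6 MN·m/kg
Candidate A has the largest M.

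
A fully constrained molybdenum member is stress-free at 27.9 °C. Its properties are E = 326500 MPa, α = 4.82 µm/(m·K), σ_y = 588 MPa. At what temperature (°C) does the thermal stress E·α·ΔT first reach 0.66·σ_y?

274 °C

E = 326500 MPa = 326.5 GPa.
E·α·ΔT = 388.1 MPa ⇒ ΔT = 388.1 / (326.5×10³ × 4.82×10⁻⁶) = 246.6 K.
T = 27.9 + 246.6 = 274.5 °C.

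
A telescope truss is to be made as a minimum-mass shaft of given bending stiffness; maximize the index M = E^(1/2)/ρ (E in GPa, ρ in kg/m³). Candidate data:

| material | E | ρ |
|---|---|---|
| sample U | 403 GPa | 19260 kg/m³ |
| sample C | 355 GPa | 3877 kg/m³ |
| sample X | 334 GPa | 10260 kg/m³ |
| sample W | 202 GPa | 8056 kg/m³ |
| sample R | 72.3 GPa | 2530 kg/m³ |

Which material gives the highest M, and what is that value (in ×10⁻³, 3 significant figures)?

Evaluate M for each candidate:
  sample C: M = 4.86×10⁻³
  sample R: M = 3.36×10⁻³
  sample X: M = 1.78×10⁻³
  sample W: M = 1.76×10⁻³
  sample U: M = 1.04×10⁻³
Sample C ranks first.

sample C, M = 4.86×10⁻³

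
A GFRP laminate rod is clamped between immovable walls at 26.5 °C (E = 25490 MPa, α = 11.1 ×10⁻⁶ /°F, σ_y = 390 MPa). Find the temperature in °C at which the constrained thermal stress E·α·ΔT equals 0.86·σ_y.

E = 25490 MPa = 25.49 GPa.
α = 11.1×10⁻⁶/°F × 9/5 = 20.0×10⁻⁶/K.
E·α·ΔT = 335.4 MPa ⇒ ΔT = 335.4 / (25.49×10³ × 20.0×10⁻⁶) = 658.6 K.
T = 26.5 + 658.6 = 685.1 °C.

685 °C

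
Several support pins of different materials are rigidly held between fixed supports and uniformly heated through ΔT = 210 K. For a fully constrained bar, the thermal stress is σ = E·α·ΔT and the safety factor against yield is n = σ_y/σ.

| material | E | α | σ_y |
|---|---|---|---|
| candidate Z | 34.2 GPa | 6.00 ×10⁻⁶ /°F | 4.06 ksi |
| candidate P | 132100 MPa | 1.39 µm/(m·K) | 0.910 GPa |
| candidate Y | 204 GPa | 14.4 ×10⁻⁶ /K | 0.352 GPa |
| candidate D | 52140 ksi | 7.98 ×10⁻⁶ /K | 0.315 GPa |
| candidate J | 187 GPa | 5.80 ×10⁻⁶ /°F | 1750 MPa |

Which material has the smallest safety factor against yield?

candidate Z

Per material, after unit conversion:
  candidate Z: E = 34.20, α = 10.8, σ_y = 27.99 → σ = 77.6 MPa, n = 0.361
  candidate P: E = 132.1, α = 1.39, σ_y = 910.0 → σ = 38.6 MPa, n = 23.6
  candidate Y: E = 204.0, α = 14.4, σ_y = 352.0 → σ = 617 MPa, n = 0.571
  candidate D: E = 359.5, α = 7.98, σ_y = 315.0 → σ = 602 MPa, n = 0.523
  candidate J: E = 187.0, α = 10.4, σ_y = 1750 → σ = 410 MPa, n = 4.27
The minimum is candidate Z at n = 0.361.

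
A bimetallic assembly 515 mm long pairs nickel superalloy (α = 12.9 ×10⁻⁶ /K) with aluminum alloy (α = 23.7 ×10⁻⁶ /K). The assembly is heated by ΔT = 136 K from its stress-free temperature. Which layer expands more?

aluminum alloy

α(nickel superalloy) = 12.9×10⁻⁶/K vs α(aluminum alloy) = 23.7×10⁻⁶/K.
Higher α expands more for the same ΔT: aluminum alloy.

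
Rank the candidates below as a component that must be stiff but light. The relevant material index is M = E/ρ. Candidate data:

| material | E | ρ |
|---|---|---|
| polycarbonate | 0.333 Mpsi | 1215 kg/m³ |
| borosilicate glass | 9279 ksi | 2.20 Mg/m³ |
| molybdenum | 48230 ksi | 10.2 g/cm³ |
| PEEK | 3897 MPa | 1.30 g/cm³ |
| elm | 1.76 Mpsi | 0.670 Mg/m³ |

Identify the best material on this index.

molybdenum

Putting every candidate on a common basis:
  polycarbonate: E = 2.296 GPa, ρ = 1215 kg/m³
  borosilicate glass: E = 63.98 GPa, ρ = 2200 kg/m³
  molybdenum: E = 332.5 GPa, ρ = 10200 kg/m³
  PEEK: E = 3.897 GPa, ρ = 1300 kg/m³
  elm: E = 12.13 GPa, ρ = 670.0 kg/m³
  molybdenum: M = 32.6 MN·m/kg
  borosilicate glass: M = 29.1 MN·m/kg
  elm: M = 18.1 MN·m/kg
  PEEK: M = 3.00 MN·m/kg
  polycarbonate: M = 1.89 MN·m/kg
Molybdenum ranks first.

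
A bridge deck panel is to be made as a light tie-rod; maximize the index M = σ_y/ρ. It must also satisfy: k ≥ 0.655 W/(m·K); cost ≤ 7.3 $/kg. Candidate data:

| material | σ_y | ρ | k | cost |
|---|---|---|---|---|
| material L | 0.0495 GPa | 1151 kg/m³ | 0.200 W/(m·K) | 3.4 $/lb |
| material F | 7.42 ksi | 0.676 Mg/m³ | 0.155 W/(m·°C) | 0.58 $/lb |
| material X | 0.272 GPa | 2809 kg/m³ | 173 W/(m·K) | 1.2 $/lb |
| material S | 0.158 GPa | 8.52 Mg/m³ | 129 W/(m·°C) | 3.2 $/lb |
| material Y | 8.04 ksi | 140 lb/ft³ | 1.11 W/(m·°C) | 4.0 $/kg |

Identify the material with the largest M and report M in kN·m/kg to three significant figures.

material X, M = 96.8 kN·m/kg

Screen on constraints: k ≥ 0.655 W/(m·K); cost ≤ 7.3 $/kg. Survivors: material X, material S, material Y.
In SI units:
  material X: σ_y = 272.0 MPa, ρ = 2809 kg/m³
  material S: σ_y = 158.0 MPa, ρ = 8520 kg/m³
  material Y: σ_y = 55.43 MPa, ρ = 2243 kg/m³
  material X: M = 96.8 kN·m/kg
  material Y: M = 24.7 kN·m/kg
  material S: M = 18.5 kN·m/kg
Highest index: material X.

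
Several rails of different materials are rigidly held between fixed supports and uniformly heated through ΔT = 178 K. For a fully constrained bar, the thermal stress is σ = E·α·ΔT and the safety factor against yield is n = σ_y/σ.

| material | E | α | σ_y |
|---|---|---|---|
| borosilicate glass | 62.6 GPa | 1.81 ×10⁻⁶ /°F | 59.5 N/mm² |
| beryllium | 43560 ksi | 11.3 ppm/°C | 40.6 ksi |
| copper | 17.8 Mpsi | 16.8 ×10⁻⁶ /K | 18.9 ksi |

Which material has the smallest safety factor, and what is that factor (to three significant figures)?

copper, n = 0.355

Per material, after unit conversion:
  borosilicate glass: E = 62.60, α = 3.26, σ_y = 59.50 → σ = 36.3 MPa, n = 1.64
  beryllium: E = 300.3, α = 11.3, σ_y = 279.9 → σ = 604 MPa, n = 0.463
  copper: E = 122.7, α = 16.8, σ_y = 130.3 → σ = 367 MPa, n = 0.355
Smallest n: copper with n = 0.355.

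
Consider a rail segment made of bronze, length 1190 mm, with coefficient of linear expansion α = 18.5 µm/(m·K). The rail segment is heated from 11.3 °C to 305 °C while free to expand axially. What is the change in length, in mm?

ΔT = 305 − 11.3 = 293.7 K.
ΔL = α·L₀·ΔT = 18.5×10⁻⁶ × 1190 mm × 293.7 K = 6.47 mm.

6.47 mm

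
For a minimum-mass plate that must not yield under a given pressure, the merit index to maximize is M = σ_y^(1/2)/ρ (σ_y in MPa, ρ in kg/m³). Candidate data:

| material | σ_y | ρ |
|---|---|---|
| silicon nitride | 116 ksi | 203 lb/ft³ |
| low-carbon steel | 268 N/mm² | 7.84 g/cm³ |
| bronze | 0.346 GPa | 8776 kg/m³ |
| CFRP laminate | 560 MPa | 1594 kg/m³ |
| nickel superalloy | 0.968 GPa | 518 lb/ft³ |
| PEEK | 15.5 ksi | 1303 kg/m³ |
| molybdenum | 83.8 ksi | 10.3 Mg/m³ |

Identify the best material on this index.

Convert each candidate to consistent units, then evaluate M:
  silicon nitride: σ_y = 799.8 MPa, ρ = 3252 kg/m³
  low-carbon steel: σ_y = 268.0 MPa, ρ = 7840 kg/m³
  bronze: σ_y = 346.0 MPa, ρ = 8776 kg/m³
  CFRP laminate: σ_y = 560.0 MPa, ρ = 1594 kg/m³
  nickel superalloy: σ_y = 968.0 MPa, ρ = 8298 kg/m³
  PEEK: σ_y = 106.9 MPa, ρ = 1303 kg/m³
  molybdenum: σ_y = 577.8 MPa, ρ = 10300 kg/m³
  CFRP laminate: M = 14.8×10⁻³
  silicon nitride: M = 8.70×10⁻³
  PEEK: M = 7.93×10⁻³
  nickel superalloy: M = 3.75×10⁻³
  molybdenum: M = 2.33×10⁻³
  bronze: M = 2.12×10⁻³
  low-carbon steel: M = 2.09×10⁻³
CFRP laminate ranks first.

CFRP laminate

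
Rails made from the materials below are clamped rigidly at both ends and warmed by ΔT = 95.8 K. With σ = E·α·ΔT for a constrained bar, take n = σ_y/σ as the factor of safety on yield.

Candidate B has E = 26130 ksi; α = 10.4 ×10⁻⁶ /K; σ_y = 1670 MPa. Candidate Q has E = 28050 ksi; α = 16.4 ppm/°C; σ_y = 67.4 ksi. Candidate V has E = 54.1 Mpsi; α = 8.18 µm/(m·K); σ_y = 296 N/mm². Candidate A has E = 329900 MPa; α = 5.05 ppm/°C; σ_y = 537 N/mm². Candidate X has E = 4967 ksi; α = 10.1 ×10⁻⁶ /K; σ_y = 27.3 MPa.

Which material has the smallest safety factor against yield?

In consistent units (E in GPa, α in ×10⁻⁶/K, σ_y in MPa):
  candidate B: E = 180.2, α = 10.4, σ_y = 1670 → σ = 179 MPa, n = 9.30
  candidate Q: E = 193.4, α = 16.4, σ_y = 464.7 → σ = 304 MPa, n = 1.53
  candidate V: E = 373.0, α = 8.18, σ_y = 296.0 → σ = 292 MPa, n = 1.01
  candidate A: E = 329.9, α = 5.05, σ_y = 537.0 → σ = 160 MPa, n = 3.36
  candidate X: E = 34.25, α = 10.1, σ_y = 27.30 → σ = 33.1 MPa, n = 0.824
Smallest n: candidate X with n = 0.824.

candidate X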